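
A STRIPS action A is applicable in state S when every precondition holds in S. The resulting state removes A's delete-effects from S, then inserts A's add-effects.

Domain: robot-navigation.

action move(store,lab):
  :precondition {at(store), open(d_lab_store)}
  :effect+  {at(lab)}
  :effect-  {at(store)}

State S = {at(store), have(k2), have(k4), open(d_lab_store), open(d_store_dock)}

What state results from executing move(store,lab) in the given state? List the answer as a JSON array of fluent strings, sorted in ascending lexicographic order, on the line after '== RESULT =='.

Compute (S \ del) ∪ add:
  pre ⊆ S: {at(store), open(d_lab_store)} ⊆ S  — applicable
  S \ del = {have(k2), have(k4), open(d_lab_store), open(d_store_dock)}
  ∪ add   = {at(lab), have(k2), have(k4), open(d_lab_store), open(d_store_dock)}

== RESULT ==
["at(lab)", "have(k2)", "have(k4)", "open(d_lab_store)", "open(d_store_dock)"]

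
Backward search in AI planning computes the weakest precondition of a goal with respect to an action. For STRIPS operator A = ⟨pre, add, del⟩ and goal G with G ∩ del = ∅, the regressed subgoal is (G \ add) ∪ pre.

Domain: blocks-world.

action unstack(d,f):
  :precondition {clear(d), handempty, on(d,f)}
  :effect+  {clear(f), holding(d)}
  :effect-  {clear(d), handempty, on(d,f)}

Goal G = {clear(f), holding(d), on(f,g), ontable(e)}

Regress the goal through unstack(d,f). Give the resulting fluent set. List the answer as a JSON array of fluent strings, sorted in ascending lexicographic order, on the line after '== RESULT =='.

Compute (G \ add) ∪ pre:
  G ∩ del = {}  (empty — regression defined)
  G \ add = {clear(f), holding(d), on(f,g), ontable(e)} \ {clear(f), holding(d)} = {on(f,g), ontable(e)}
  ∪ pre   = {on(f,g), ontable(e)} ∪ {clear(d), handempty, on(d,f)}
          = {clear(d), handempty, on(d,f), on(f,g), ontable(e)}

== RESULT ==
["clear(d)", "handempty", "on(d,f)", "on(f,g)", "ontable(e)"]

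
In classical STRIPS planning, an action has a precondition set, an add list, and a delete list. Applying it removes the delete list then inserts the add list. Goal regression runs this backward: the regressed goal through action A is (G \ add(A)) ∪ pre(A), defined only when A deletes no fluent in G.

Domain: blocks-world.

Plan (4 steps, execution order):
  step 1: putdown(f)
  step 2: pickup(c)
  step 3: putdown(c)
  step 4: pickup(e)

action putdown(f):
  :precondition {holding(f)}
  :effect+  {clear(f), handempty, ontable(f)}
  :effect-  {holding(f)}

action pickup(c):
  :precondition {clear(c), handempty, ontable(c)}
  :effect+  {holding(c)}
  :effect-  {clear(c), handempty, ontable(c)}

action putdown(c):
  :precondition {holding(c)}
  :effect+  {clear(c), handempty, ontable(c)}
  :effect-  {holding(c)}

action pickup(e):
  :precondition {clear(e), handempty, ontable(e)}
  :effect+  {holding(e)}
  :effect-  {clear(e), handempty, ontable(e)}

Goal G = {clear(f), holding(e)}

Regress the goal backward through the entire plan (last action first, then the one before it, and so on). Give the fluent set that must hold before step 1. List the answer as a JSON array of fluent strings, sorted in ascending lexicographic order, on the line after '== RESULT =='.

Regress step by step:
  through step 4 (pickup(e)): drop {holding(e)}, keep {clear(f)}, require {clear(e), handempty, ontable(e)}
    → {clear(e), clear(f), handempty, ontable(e)}
  through step 3 (putdown(c)): drop {handempty}, keep {clear(e), clear(f), ontable(e)}, require {holding(c)}
    → {clear(e), clear(f), holding(c), ontable(e)}
  through step 2 (pickup(c)): drop {holding(c)}, keep {clear(e), clear(f), ontable(e)}, require {clear(c), handempty, ontable(c)}
    → {clear(c), clear(e), clear(f), handempty, ontable(c), ontable(e)}
  through step 1 (putdown(f)): drop {clear(f), handempty}, keep {clear(c), clear(e), ontable(c), ontable(e)}, require {holding(f)}
    → {clear(c), clear(e), holding(f), ontable(c), ontable(e)}

== RESULT ==
["clear(c)", "clear(e)", "holding(f)", "ontable(c)", "ontable(e)"]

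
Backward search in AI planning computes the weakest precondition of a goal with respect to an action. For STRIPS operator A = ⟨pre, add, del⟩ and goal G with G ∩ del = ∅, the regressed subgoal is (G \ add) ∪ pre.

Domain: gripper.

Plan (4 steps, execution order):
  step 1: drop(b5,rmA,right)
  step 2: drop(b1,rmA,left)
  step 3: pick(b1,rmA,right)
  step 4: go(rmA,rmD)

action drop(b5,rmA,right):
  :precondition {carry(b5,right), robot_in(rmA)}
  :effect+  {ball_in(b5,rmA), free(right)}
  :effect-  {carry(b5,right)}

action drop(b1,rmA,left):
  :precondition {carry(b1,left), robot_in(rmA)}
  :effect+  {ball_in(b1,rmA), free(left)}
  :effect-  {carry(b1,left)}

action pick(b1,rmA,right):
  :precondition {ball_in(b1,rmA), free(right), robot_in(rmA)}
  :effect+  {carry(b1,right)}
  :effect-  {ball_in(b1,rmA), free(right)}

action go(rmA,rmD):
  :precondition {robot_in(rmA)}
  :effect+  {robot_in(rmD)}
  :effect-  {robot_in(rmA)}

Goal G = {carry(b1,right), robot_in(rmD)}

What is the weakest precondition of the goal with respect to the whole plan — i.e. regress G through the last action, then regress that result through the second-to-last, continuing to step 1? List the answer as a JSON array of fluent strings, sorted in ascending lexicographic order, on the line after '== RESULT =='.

Regress step by step:
  through step 4 (go(rmA,rmD)): drop {robot_in(rmD)}, keep {carry(b1,right)}, require {robot_in(rmA)}
    → {carry(b1,right), robot_in(rmA)}
  through step 3 (pick(b1,rmA,right)): drop {carry(b1,right)}, keep {robot_in(rmA)}, require {ball_in(b1,rmA), free(right), robot_in(rmA)}
    → {ball_in(b1,rmA), free(right), robot_in(rmA)}
  through step 2 (drop(b1,rmA,left)): drop {ball_in(b1,rmA)}, keep {free(right), robot_in(rmA)}, require {carry(b1,left), robot_in(rmA)}
    → {carry(b1,left), free(right), robot_in(rmA)}
  through step 1 (drop(b5,rmA,right)): drop {free(right)}, keep {carry(b1,left), robot_in(rmA)}, require {carry(b5,right), robot_in(rmA)}
    → {carry(b1,left), carry(b5,right), robot_in(rmA)}

== RESULT ==
["carry(b1,left)", "carry(b5,right)", "robot_in(rmA)"]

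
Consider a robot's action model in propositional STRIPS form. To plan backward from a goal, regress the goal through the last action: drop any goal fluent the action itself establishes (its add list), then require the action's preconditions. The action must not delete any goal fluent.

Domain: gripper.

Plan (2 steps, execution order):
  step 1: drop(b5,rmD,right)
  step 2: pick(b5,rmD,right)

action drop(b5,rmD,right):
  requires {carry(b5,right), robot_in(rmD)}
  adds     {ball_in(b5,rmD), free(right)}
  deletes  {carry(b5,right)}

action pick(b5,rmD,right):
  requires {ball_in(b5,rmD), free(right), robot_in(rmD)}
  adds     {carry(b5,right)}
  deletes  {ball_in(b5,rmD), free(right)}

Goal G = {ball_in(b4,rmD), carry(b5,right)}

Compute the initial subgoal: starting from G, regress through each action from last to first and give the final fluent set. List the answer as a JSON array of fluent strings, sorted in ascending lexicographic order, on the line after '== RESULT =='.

Regress step by step:
  through step 2 (pick(b5,rmD,right)): drop {carry(b5,right)}, keep {ball_in(b4,rmD)}, require {ball_in(b5,rmD), free(right), robot_in(rmD)}
    → {ball_in(b4,rmD), ball_in(b5,rmD), free(right), robot_in(rmD)}
  through step 1 (drop(b5,rmD,right)): drop {ball_in(b5,rmD), free(right)}, keep {ball_in(b4,rmD), robot_in(rmD)}, require {carry(b5,right), robot_in(rmD)}
    → {ball_in(b4,rmD), carry(b5,right), robot_in(rmD)}

== RESULT ==
["ball_in(b4,rmD)", "carry(b5,right)", "robot_in(rmD)"]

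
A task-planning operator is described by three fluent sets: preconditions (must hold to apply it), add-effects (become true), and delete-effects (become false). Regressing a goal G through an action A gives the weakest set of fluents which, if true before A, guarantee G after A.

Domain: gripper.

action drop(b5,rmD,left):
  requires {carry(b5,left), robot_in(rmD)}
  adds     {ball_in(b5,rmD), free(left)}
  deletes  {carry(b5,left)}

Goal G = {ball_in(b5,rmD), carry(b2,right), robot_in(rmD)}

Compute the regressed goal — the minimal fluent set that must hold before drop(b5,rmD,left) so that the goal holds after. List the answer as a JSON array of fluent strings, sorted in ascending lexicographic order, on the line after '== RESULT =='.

Compute (G \ add) ∪ pre:
  G ∩ del = {}  (empty — regression defined)
  G \ add = {ball_in(b5,rmD), carry(b2,right), robot_in(rmD)} \ {ball_in(b5,rmD), free(left)} = {carry(b2,right), robot_in(rmD)}
  ∪ pre   = {carry(b2,right), robot_in(rmD)} ∪ {carry(b5,left), robot_in(rmD)}
          = {carry(b2,right), carry(b5,left), robot_in(rmD)}

== RESULT ==
["carry(b2,right)", "carry(b5,left)", "robot_in(rmD)"]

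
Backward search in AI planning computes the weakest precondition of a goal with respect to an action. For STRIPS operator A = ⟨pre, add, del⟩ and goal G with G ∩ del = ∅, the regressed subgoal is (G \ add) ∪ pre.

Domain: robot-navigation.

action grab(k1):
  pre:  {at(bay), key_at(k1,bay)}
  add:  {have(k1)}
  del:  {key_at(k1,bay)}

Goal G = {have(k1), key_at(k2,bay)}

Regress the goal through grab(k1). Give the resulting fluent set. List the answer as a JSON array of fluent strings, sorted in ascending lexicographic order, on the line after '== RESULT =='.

Regress:
  G ∩ del = {}  (empty — regression defined)
  G \ add = {have(k1), key_at(k2,bay)} \ {have(k1)} = {key_at(k2,bay)}
  ∪ pre   = {key_at(k2,bay)} ∪ {at(bay), key_at(k1,bay)}
          = {at(bay), key_at(k1,bay), key_at(k2,bay)}

== RESULT ==
["at(bay)", "key_at(k1,bay)", "key_at(k2,bay)"]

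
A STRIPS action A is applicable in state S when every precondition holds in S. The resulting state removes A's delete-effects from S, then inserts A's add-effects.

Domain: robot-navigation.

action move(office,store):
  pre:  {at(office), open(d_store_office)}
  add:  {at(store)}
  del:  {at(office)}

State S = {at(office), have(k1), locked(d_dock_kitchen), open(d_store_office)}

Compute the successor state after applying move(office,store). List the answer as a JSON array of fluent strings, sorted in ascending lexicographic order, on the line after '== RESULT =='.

Progress:
  pre ⊆ S: {at(office), open(d_store_office)} ⊆ S  — applicable
  S \ del = {have(k1), locked(d_dock_kitchen), open(d_store_office)}
  ∪ add   = {at(store), have(k1), locked(d_dock_kitchen), open(d_store_office)}

== RESULT ==
["at(store)", "have(k1)", "locked(d_dock_kitchen)", "open(d_store_office)"]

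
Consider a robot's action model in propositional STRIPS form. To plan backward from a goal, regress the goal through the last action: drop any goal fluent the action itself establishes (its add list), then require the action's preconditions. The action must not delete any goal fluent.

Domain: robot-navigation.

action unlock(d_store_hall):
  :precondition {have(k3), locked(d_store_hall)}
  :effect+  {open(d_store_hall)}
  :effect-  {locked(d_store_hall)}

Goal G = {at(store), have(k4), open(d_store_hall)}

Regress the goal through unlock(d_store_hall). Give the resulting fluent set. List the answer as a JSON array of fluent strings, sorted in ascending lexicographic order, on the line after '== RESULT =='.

Compute (G \ add) ∪ pre:
  G ∩ del = {}  (empty — regression defined)
  G \ add = {at(store), have(k4), open(d_store_hall)} \ {open(d_store_hall)} = {at(store), have(k4)}
  ∪ pre   = {at(store), have(k4)} ∪ {have(k3), locked(d_store_hall)}
          = {at(store), have(k3), have(k4), locked(d_store_hall)}

== RESULT ==
["at(store)", "have(k3)", "have(k4)", "locked(d_store_hall)"]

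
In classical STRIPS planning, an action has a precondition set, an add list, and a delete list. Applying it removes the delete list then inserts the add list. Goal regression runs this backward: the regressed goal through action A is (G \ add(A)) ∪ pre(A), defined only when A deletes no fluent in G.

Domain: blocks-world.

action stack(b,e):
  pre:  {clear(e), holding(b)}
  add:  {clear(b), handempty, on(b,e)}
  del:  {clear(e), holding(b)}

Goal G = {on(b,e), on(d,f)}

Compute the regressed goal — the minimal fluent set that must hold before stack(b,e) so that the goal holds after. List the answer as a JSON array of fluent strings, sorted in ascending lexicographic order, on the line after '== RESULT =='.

Compute (G \ add) ∪ pre:
  G ∩ del = {}  (empty — regression defined)
  G \ add = {on(b,e), on(d,f)} \ {clear(b), handempty, on(b,e)} = {on(d,f)}
  ∪ pre   = {on(d,f)} ∪ {clear(e), holding(b)}
          = {clear(e), holding(b), on(d,f)}

== RESULT ==
["clear(e)", "holding(b)", "on(d,f)"]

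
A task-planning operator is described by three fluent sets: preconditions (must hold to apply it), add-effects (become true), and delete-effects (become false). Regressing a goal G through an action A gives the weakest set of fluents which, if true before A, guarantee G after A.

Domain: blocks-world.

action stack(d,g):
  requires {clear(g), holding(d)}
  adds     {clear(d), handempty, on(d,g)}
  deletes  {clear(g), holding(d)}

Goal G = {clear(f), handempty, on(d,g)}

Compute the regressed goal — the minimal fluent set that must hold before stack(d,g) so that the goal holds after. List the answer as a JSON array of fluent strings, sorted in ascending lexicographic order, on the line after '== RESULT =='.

Regress:
  G ∩ del = {}  (empty — regression defined)
  G \ add = {clear(f), handempty, on(d,g)} \ {clear(d), handempty, on(d,g)} = {clear(f)}
  ∪ pre   = {clear(f)} ∪ {clear(g), holding(d)}
          = {clear(f), clear(g), holding(d)}

== RESULT ==
["clear(f)", "clear(g)", "holding(d)"]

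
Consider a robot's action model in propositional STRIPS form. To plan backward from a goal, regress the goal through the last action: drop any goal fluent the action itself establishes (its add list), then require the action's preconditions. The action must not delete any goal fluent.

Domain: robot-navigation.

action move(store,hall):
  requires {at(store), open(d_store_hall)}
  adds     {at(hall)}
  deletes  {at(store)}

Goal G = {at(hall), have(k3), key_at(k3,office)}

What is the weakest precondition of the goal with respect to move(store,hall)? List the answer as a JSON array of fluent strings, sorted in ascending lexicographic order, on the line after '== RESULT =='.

Compute (G \ add) ∪ pre:
  G ∩ del = {}  (empty — regression defined)
  G \ add = {at(hall), have(k3), key_at(k3,office)} \ {at(hall)} = {have(k3), key_at(k3,office)}
  ∪ pre   = {have(k3), key_at(k3,office)} ∪ {at(store), open(d_store_hall)}
          = {at(store), have(k3), key_at(k3,office), open(d_store_hall)}

== RESULT ==
["at(store)", "have(k3)", "key_at(k3,office)", "open(d_store_hall)"]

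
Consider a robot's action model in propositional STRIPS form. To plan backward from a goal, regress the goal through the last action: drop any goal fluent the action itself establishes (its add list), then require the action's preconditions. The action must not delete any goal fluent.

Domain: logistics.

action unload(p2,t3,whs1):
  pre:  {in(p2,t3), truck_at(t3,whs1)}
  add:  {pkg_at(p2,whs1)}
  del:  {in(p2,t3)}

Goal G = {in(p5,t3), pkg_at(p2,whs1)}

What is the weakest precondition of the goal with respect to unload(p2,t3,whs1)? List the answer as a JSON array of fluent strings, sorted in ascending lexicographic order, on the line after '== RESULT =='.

Regress:
  G ∩ del = {}  (empty — regression defined)
  G \ add = {in(p5,t3), pkg_at(p2,whs1)} \ {pkg_at(p2,whs1)} = {in(p5,t3)}
  ∪ pre   = {in(p5,t3)} ∪ {in(p2,t3), truck_at(t3,whs1)}
          = {in(p2,t3), in(p5,t3), truck_at(t3,whs1)}

== RESULT ==
["in(p2,t3)", "in(p5,t3)", "truck_at(t3,whs1)"]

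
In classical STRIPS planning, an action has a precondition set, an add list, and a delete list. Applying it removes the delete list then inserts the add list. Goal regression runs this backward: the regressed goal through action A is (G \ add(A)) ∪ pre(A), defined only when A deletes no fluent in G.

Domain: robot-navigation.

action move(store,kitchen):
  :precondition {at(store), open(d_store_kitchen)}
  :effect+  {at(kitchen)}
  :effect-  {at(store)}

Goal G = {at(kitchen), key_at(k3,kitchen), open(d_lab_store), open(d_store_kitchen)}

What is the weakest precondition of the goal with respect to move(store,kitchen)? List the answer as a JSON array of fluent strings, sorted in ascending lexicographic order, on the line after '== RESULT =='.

Regress:
  G ∩ del = {}  (empty — regression defined)
  G \ add = {at(kitchen), key_at(k3,kitchen), open(d_lab_store), open(d_store_kitchen)} \ {at(kitchen)} = {key_at(k3,kitchen), open(d_lab_store), open(d_store_kitchen)}
  ∪ pre   = {key_at(k3,kitchen), open(d_lab_store), open(d_store_kitchen)} ∪ {at(store), open(d_store_kitchen)}
          = {at(store), key_at(k3,kitchen), open(d_lab_store), open(d_store_kitchen)}

== RESULT ==
["at(store)", "key_at(k3,kitchen)", "open(d_lab_store)", "open(d_store_kitchen)"]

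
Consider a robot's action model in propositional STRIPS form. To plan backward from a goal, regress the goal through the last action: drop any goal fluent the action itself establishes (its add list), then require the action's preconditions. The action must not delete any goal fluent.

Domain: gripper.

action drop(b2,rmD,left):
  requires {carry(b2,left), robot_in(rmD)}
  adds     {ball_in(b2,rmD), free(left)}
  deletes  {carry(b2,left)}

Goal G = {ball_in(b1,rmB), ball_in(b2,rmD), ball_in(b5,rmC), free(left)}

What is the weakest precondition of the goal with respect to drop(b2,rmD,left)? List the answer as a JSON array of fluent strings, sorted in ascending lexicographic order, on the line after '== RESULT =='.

Regress:
  G ∩ del = {}  (empty — regression defined)
  G \ add = {ball_in(b1,rmB), ball_in(b2,rmD), ball_in(b5,rmC), free(left)} \ {ball_in(b2,rmD), free(left)} = {ball_in(b1,rmB), ball_in(b5,rmC)}
  ∪ pre   = {ball_in(b1,rmB), ball_in(b5,rmC)} ∪ {carry(b2,left), robot_in(rmD)}
          = {ball_in(b1,rmB), ball_in(b5,rmC), carry(b2,left), robot_in(rmD)}

== RESULT ==
["ball_in(b1,rmB)", "ball_in(b5,rmC)", "carry(b2,left)", "robot_in(rmD)"]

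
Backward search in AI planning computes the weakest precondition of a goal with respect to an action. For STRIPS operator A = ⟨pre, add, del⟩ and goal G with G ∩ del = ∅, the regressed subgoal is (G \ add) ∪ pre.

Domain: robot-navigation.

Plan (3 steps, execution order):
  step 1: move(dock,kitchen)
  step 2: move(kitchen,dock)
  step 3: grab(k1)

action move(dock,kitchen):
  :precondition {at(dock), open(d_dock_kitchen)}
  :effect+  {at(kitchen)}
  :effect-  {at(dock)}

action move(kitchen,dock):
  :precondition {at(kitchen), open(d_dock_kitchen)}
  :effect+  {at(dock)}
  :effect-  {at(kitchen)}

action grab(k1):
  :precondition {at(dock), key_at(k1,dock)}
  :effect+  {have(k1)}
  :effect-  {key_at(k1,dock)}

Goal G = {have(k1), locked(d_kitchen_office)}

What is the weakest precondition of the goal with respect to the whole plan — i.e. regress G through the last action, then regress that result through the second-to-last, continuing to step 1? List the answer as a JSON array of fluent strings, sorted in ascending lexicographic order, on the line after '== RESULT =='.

Work backward from the goal:
  through step 3 (grab(k1)): drop {have(k1)}, keep {locked(d_kitchen_office)}, require {at(dock), key_at(k1,dock)}
    → {at(dock), key_at(k1,dock), locked(d_kitchen_office)}
  through step 2 (move(kitchen,dock)): drop {at(dock)}, keep {key_at(k1,dock), locked(d_kitchen_office)}, require {at(kitchen), open(d_dock_kitchen)}
    → {at(kitchen), key_at(k1,dock), locked(d_kitchen_office), open(d_dock_kitchen)}
  through step 1 (move(dock,kitchen)): drop {at(kitchen)}, keep {key_at(k1,dock), locked(d_kitchen_office), open(d_dock_kitchen)}, require {at(dock), open(d_dock_kitchen)}
    → {at(dock), key_at(k1,dock), locked(d_kitchen_office), open(d_dock_kitchen)}

== RESULT ==
["at(dock)", "key_at(k1,dock)", "locked(d_kitchen_office)", "open(d_dock_kitchen)"]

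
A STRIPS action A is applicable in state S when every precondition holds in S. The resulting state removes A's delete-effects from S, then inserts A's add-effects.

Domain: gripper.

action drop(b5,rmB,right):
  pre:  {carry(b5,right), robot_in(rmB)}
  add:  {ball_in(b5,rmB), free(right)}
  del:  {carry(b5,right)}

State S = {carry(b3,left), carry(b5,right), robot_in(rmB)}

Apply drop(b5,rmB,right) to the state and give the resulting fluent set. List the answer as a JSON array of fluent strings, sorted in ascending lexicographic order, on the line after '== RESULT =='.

Compute (S \ del) ∪ add:
  pre ⊆ S: {carry(b5,right), robot_in(rmB)} ⊆ S  — applicable
  S \ del = {carry(b3,left), robot_in(rmB)}
  ∪ add   = {ball_in(b5,rmB), carry(b3,left), free(right), robot_in(rmB)}

== RESULT ==
["ball_in(b5,rmB)", "carry(b3,left)", "free(right)", "robot_in(rmB)"]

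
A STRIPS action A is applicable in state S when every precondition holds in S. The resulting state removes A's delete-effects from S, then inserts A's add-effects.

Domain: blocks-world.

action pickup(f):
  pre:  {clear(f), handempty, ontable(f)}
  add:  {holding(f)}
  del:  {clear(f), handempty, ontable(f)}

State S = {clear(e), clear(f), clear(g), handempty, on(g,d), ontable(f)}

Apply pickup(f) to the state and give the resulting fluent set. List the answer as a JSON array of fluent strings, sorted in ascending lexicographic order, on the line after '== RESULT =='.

Compute (S \ del) ∪ add:
  pre ⊆ S: {clear(f), handempty, ontable(f)} ⊆ S  — applicable
  S \ del = {clear(e), clear(g), on(g,d)}
  ∪ add   = {clear(e), clear(g), holding(f), on(g,d)}

== RESULT ==
["clear(e)", "clear(g)", "holding(f)", "on(g,d)"]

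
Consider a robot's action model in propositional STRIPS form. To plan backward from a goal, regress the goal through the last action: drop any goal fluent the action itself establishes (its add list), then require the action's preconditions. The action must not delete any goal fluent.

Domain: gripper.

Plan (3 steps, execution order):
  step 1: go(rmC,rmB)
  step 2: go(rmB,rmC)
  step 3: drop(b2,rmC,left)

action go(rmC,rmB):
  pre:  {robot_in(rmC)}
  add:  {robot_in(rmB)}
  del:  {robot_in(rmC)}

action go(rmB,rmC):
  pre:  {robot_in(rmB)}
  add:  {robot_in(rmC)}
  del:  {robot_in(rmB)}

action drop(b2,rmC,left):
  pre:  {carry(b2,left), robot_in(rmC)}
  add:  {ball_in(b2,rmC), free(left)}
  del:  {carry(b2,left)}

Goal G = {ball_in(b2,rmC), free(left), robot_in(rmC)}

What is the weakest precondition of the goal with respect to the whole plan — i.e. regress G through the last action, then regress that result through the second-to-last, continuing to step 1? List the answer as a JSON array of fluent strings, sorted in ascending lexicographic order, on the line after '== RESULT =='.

Regress step by step:
  through step 3 (drop(b2,rmC,left)): drop {ball_in(b2,rmC), free(left)}, keep {robot_in(rmC)}, require {carry(b2,left), robot_in(rmC)}
    → {carry(b2,left), robot_in(rmC)}
  through step 2 (go(rmB,rmC)): drop {robot_in(rmC)}, keep {carry(b2,left)}, require {robot_in(rmB)}
    → {carry(b2,left), robot_in(rmB)}
  through step 1 (go(rmC,rmB)): drop {robot_in(rmB)}, keep {carry(b2,left)}, require {robot_in(rmC)}
    → {carry(b2,left), robot_in(rmC)}

== RESULT ==
["carry(b2,left)", "robot_in(rmC)"]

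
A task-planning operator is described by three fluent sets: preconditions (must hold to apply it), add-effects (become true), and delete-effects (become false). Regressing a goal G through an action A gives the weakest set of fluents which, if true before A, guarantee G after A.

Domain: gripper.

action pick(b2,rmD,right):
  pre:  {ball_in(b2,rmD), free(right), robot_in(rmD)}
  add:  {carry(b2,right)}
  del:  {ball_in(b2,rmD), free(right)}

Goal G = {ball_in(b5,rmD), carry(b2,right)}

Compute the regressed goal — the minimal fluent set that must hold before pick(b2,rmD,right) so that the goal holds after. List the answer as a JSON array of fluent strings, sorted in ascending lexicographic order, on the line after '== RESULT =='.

Compute (G \ add) ∪ pre:
  G ∩ del = {}  (empty — regression defined)
  G \ add = {ball_in(b5,rmD), carry(b2,right)} \ {carry(b2,right)} = {ball_in(b5,rmD)}
  ∪ pre   = {ball_in(b5,rmD)} ∪ {ball_in(b2,rmD), free(right), robot_in(rmD)}
          = {ball_in(b2,rmD), ball_in(b5,rmD), free(right), robot_in(rmD)}

== RESULT ==
["ball_in(b2,rmD)", "ball_in(b5,rmD)", "free(right)", "robot_in(rmD)"]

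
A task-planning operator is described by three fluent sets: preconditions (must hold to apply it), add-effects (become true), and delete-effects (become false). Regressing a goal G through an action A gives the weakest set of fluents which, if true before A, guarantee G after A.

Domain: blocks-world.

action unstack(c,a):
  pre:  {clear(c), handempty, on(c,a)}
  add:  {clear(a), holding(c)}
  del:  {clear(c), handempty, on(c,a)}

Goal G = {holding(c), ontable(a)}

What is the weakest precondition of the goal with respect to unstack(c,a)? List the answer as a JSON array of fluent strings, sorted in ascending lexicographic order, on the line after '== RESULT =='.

Regress:
  G ∩ del = {}  (empty — regression defined)
  G \ add = {holding(c), ontable(a)} \ {clear(a), holding(c)} = {ontable(a)}
  ∪ pre   = {ontable(a)} ∪ {clear(c), handempty, on(c,a)}
          = {clear(c), handempty, on(c,a), ontable(a)}

== RESULT ==
["clear(c)", "handempty", "on(c,a)", "ontable(a)"]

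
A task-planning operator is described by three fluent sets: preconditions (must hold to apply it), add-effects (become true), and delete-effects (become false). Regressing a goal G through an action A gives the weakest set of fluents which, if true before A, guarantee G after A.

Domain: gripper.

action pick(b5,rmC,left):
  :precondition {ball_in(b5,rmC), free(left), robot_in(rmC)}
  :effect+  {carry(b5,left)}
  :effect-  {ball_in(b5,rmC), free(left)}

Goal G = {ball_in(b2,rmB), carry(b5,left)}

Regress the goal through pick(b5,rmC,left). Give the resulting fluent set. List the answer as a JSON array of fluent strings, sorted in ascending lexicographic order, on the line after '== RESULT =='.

Compute (G \ add) ∪ pre:
  G ∩ del = {}  (empty — regression defined)
  G \ add = {ball_in(b2,rmB), carry(b5,left)} \ {carry(b5,left)} = {ball_in(b2,rmB)}
  ∪ pre   = {ball_in(b2,rmB)} ∪ {ball_in(b5,rmC), free(left), robot_in(rmC)}
          = {ball_in(b2,rmB), ball_in(b5,rmC), free(left), robot_in(rmC)}

== RESULT ==
["ball_in(b2,rmB)", "ball_in(b5,rmC)", "free(left)", "robot_in(rmC)"]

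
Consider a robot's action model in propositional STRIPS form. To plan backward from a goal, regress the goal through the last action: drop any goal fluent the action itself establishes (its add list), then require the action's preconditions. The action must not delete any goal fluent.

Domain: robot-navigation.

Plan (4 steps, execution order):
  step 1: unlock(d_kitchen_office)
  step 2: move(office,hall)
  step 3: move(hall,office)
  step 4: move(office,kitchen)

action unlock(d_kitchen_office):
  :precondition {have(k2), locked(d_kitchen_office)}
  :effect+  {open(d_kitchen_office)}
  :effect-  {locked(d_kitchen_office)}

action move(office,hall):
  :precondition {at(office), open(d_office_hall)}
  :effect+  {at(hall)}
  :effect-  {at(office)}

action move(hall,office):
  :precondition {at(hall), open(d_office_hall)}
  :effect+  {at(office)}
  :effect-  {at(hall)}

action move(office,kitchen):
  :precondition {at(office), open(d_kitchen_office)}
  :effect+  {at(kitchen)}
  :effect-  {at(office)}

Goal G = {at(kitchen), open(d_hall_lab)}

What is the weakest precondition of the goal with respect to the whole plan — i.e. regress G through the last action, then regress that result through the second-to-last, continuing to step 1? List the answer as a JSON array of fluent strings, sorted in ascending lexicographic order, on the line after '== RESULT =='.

Regress step by step:
  through step 4 (move(office,kitchen)): drop {at(kitchen)}, keep {open(d_hall_lab)}, require {at(office), open(d_kitchen_office)}
    → {at(office), open(d_hall_lab), open(d_kitchen_office)}
  through step 3 (move(hall,office)): drop {at(office)}, keep {open(d_hall_lab), open(d_kitchen_office)}, require {at(hall), open(d_office_hall)}
    → {at(hall), open(d_hall_lab), open(d_kitchen_office), open(d_office_hall)}
  through step 2 (move(office,hall)): drop {at(hall)}, keep {open(d_hall_lab), open(d_kitchen_office), open(d_office_hall)}, require {at(office), open(d_office_hall)}
    → {at(office), open(d_hall_lab), open(d_kitchen_office), open(d_office_hall)}
  through step 1 (unlock(d_kitchen_office)): drop {open(d_kitchen_office)}, keep {at(office), open(d_hall_lab), open(d_office_hall)}, require {have(k2), locked(d_kitchen_office)}
    → {at(office), have(k2), locked(d_kitchen_office), open(d_hall_lab), open(d_office_hall)}

== RESULT ==
["at(office)", "have(k2)", "locked(d_kitchen_office)", "open(d_hall_lab)", "open(d_office_hall)"]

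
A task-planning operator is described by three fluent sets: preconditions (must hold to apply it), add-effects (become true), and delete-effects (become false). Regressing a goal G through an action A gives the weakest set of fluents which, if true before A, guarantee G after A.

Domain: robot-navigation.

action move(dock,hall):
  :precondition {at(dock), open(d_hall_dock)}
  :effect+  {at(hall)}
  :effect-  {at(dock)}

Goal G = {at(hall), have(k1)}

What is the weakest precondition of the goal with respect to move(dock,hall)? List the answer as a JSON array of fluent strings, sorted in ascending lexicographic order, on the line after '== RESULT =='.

Compute (G \ add) ∪ pre:
  G ∩ del = {}  (empty — regression defined)
  G \ add = {at(hall), have(k1)} \ {at(hall)} = {have(k1)}
  ∪ pre   = {have(k1)} ∪ {at(dock), open(d_hall_dock)}
          = {at(dock), have(k1), open(d_hall_dock)}

== RESULT ==
["at(dock)", "have(k1)", "open(d_hall_dock)"]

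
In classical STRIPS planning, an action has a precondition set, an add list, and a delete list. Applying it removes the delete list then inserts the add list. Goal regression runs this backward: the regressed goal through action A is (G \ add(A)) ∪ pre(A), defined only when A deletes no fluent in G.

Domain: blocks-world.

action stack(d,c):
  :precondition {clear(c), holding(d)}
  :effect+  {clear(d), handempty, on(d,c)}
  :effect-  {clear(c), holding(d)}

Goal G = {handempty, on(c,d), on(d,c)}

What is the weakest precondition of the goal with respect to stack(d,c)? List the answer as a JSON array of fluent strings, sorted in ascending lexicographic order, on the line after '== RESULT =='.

Regress:
  G ∩ del = {}  (empty — regression defined)
  G \ add = {handempty, on(c,d), on(d,c)} \ {clear(d), handempty, on(d,c)} = {on(c,d)}
  ∪ pre   = {on(c,d)} ∪ {clear(c), holding(d)}
          = {clear(c), holding(d), on(c,d)}

== RESULT ==
["clear(c)", "holding(d)", "on(c,d)"]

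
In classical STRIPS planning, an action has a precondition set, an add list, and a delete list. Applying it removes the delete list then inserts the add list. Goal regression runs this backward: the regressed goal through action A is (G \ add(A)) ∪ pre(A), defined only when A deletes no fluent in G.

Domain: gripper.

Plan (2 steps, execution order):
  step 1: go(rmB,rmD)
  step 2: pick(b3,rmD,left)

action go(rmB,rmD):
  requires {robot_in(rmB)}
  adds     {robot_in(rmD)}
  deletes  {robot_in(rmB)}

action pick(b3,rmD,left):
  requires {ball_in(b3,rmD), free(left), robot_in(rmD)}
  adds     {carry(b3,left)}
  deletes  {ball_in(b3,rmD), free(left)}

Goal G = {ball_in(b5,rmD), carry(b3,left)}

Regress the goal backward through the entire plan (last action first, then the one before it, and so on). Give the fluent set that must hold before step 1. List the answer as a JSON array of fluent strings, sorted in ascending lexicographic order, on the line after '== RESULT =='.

Regress step by step:
  through step 2 (pick(b3,rmD,left)): drop {carry(b3,left)}, keep {ball_in(b5,rmD)}, require {ball_in(b3,rmD), free(left), robot_in(rmD)}
    → {ball_in(b3,rmD), ball_in(b5,rmD), free(left), robot_in(rmD)}
  through step 1 (go(rmB,rmD)): drop {robot_in(rmD)}, keep {ball_in(b3,rmD), ball_in(b5,rmD), free(left)}, require {robot_in(rmB)}
    → {ball_in(b3,rmD), ball_in(b5,rmD), free(left), robot_in(rmB)}

== RESULT ==
["ball_in(b3,rmD)", "ball_in(b5,rmD)", "free(left)", "robot_in(rmB)"]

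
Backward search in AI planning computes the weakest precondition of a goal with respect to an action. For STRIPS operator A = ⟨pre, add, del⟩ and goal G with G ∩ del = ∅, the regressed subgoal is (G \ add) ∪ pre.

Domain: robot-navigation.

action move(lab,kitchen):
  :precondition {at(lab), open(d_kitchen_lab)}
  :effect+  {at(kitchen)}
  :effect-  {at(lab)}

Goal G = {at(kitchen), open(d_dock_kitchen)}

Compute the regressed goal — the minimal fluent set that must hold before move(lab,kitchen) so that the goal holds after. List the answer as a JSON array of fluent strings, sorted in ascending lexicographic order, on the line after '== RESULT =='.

Compute (G \ add) ∪ pre:
  G ∩ del = {}  (empty — regression defined)
  G \ add = {at(kitchen), open(d_dock_kitchen)} \ {at(kitchen)} = {open(d_dock_kitchen)}
  ∪ pre   = {open(d_dock_kitchen)} ∪ {at(lab), open(d_kitchen_lab)}
          = {at(lab), open(d_dock_kitchen), open(d_kitchen_lab)}

== RESULT ==
["at(lab)", "open(d_dock_kitchen)", "open(d_kitchen_lab)"]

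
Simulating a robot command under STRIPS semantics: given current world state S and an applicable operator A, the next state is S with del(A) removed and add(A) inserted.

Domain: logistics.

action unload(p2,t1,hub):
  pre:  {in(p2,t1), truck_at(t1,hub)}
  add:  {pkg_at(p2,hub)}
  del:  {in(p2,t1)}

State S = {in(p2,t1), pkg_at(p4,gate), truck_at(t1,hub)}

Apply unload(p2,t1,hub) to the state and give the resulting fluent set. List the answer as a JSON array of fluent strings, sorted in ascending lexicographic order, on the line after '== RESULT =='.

Compute (S \ del) ∪ add:
  pre ⊆ S: {in(p2,t1), truck_at(t1,hub)} ⊆ S  — applicable
  S \ del = {pkg_at(p4,gate), truck_at(t1,hub)}
  ∪ add   = {pkg_at(p2,hub), pkg_at(p4,gate), truck_at(t1,hub)}

== RESULT ==
["pkg_at(p2,hub)", "pkg_at(p4,gate)", "truck_at(t1,hub)"]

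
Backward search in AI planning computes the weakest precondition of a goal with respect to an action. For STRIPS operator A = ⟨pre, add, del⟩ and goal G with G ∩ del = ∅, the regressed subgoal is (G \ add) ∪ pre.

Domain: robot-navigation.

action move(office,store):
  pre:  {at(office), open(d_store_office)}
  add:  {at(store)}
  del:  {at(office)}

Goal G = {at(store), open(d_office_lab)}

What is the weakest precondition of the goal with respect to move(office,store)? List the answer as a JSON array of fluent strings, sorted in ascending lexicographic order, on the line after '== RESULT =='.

Regress:
  G ∩ del = {}  (empty — regression defined)
  G \ add = {at(store), open(d_office_lab)} \ {at(store)} = {open(d_office_lab)}
  ∪ pre   = {open(d_office_lab)} ∪ {at(office), open(d_store_office)}
          = {at(office), open(d_office_lab), open(d_store_office)}

== RESULT ==
["at(office)", "open(d_office_lab)", "open(d_store_office)"]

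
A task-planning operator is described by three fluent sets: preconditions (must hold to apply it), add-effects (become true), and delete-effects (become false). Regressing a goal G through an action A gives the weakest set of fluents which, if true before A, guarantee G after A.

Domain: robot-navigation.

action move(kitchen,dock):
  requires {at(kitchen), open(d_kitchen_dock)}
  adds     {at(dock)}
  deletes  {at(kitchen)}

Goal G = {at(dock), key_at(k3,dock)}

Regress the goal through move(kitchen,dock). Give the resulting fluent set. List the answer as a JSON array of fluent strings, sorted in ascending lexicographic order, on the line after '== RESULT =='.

Regress:
  G ∩ del = {}  (empty — regression defined)
  G \ add = {at(dock), key_at(k3,dock)} \ {at(dock)} = {key_at(k3,dock)}
  ∪ pre   = {key_at(k3,dock)} ∪ {at(kitchen), open(d_kitchen_dock)}
          = {at(kitchen), key_at(k3,dock), open(d_kitchen_dock)}

== RESULT ==
["at(kitchen)", "key_at(k3,dock)", "open(d_kitchen_dock)"]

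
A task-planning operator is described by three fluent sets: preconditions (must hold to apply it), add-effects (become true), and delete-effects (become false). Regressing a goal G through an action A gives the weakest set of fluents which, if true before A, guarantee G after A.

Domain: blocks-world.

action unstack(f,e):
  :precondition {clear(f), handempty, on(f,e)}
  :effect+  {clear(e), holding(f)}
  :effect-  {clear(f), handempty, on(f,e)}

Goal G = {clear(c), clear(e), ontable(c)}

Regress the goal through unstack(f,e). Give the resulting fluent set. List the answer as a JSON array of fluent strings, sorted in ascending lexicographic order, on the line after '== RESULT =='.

Regress:
  G ∩ del = {}  (empty — regression defined)
  G \ add = {clear(c), clear(e), ontable(c)} \ {clear(e), holding(f)} = {clear(c), ontable(c)}
  ∪ pre   = {clear(c), ontable(c)} ∪ {clear(f), handempty, on(f,e)}
          = {clear(c), clear(f), handempty, on(f,e), ontable(c)}

== RESULT ==
["clear(c)", "clear(f)", "handempty", "on(f,e)", "ontable(c)"]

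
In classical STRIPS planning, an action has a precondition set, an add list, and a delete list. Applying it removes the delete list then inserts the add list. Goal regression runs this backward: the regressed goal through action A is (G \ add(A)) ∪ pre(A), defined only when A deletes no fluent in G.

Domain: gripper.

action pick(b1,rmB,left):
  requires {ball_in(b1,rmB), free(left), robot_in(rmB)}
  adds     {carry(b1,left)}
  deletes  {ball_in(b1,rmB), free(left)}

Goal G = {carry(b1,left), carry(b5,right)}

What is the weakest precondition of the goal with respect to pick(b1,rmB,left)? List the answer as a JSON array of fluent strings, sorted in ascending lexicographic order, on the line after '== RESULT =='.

Compute (G \ add) ∪ pre:
  G ∩ del = {}  (empty — regression defined)
  G \ add = {carry(b1,left), carry(b5,right)} \ {carry(b1,left)} = {carry(b5,right)}
  ∪ pre   = {carry(b5,right)} ∪ {ball_in(b1,rmB), free(left), robot_in(rmB)}
          = {ball_in(b1,rmB), carry(b5,right), free(left), robot_in(rmB)}

== RESULT ==
["ball_in(b1,rmB)", "carry(b5,right)", "free(left)", "robot_in(rmB)"]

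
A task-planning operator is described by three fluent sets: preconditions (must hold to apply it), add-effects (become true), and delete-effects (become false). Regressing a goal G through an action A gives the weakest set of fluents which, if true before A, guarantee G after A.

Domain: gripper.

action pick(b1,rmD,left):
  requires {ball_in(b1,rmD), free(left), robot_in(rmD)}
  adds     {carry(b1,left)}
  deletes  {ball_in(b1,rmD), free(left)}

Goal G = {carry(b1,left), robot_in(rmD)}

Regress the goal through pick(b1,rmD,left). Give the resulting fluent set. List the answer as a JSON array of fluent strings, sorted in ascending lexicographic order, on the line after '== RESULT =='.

Regress:
  G ∩ del = {}  (empty — regression defined)
  G \ add = {carry(b1,left), robot_in(rmD)} \ {carry(b1,left)} = {robot_in(rmD)}
  ∪ pre   = {robot_in(rmD)} ∪ {ball_in(b1,rmD), free(left), robot_in(rmD)}
          = {ball_in(b1,rmD), free(left), robot_in(rmD)}

== RESULT ==
["ball_in(b1,rmD)", "free(left)", "robot_in(rmD)"]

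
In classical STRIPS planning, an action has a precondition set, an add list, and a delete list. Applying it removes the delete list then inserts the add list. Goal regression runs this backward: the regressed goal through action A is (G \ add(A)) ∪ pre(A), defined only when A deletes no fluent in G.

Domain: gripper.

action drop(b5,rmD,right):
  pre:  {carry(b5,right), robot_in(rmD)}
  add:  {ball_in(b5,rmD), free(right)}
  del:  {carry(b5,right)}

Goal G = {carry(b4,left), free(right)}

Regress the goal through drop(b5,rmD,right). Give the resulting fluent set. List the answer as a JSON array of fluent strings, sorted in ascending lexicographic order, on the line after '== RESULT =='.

Regress:
  G ∩ del = {}  (empty — regression defined)
  G \ add = {carry(b4,left), free(right)} \ {ball_in(b5,rmD), free(right)} = {carry(b4,left)}
  ∪ pre   = {carry(b4,left)} ∪ {carry(b5,right), robot_in(rmD)}
          = {carry(b4,left), carry(b5,right), robot_in(rmD)}

== RESULT ==
["carry(b4,left)", "carry(b5,right)", "robot_in(rmD)"]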